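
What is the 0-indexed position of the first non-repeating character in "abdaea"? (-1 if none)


Input: abdaea
Character frequencies:
  'a': 3
  'b': 1
  'd': 1
  'e': 1
Scanning left to right for freq == 1:
  Position 0 ('a'): freq=3, skip
  Position 1 ('b'): unique! => answer = 1

1


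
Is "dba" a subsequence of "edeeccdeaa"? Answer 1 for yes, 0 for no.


Check if "dba" is a subsequence of "edeeccdeaa"
Greedy scan:
  Position 0 ('e'): no match needed
  Position 1 ('d'): matches sub[0] = 'd'
  Position 2 ('e'): no match needed
  Position 3 ('e'): no match needed
  Position 4 ('c'): no match needed
  Position 5 ('c'): no match needed
  Position 6 ('d'): no match needed
  Position 7 ('e'): no match needed
  Position 8 ('a'): no match needed
  Position 9 ('a'): no match needed
Only matched 1/3 characters => not a subsequence

0


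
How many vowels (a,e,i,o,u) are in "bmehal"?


Input: bmehal
Checking each character:
  'b' at position 0: consonant
  'm' at position 1: consonant
  'e' at position 2: vowel (running total: 1)
  'h' at position 3: consonant
  'a' at position 4: vowel (running total: 2)
  'l' at position 5: consonant
Total vowels: 2

2


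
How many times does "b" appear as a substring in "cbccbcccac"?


Searching for "b" in "cbccbcccac"
Scanning each position:
  Position 0: "c" => no
  Position 1: "b" => MATCH
  Position 2: "c" => no
  Position 3: "c" => no
  Position 4: "b" => MATCH
  Position 5: "c" => no
  Position 6: "c" => no
  Position 7: "c" => no
  Position 8: "a" => no
  Position 9: "c" => no
Total occurrences: 2

2


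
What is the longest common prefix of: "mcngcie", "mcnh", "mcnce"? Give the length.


Words: mcngcie, mcnh, mcnce
  Position 0: all 'm' => match
  Position 1: all 'c' => match
  Position 2: all 'n' => match
  Position 3: ('g', 'h', 'c') => mismatch, stop
LCP = "mcn" (length 3)

3


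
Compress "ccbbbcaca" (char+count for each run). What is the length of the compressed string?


Input: ccbbbcaca
Runs:
  'c' x 2 => "c2"
  'b' x 3 => "b3"
  'c' x 1 => "c1"
  'a' x 1 => "a1"
  'c' x 1 => "c1"
  'a' x 1 => "a1"
Compressed: "c2b3c1a1c1a1"
Compressed length: 12

12


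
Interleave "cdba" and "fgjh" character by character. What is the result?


Interleaving "cdba" and "fgjh":
  Position 0: 'c' from first, 'f' from second => "cf"
  Position 1: 'd' from first, 'g' from second => "dg"
  Position 2: 'b' from first, 'j' from second => "bj"
  Position 3: 'a' from first, 'h' from second => "ah"
Result: cfdgbjah

cfdgbjah


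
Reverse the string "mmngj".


Input: mmngj
Reading characters right to left:
  Position 4: 'j'
  Position 3: 'g'
  Position 2: 'n'
  Position 1: 'm'
  Position 0: 'm'
Reversed: jgnmm

jgnmm


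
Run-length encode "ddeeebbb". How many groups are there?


Input: ddeeebbb
Scanning for consecutive runs:
  Group 1: 'd' x 2 (positions 0-1)
  Group 2: 'e' x 3 (positions 2-4)
  Group 3: 'b' x 3 (positions 5-7)
Total groups: 3

3


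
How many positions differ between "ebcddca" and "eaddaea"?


Comparing "ebcddca" and "eaddaea" position by position:
  Position 0: 'e' vs 'e' => same
  Position 1: 'b' vs 'a' => DIFFER
  Position 2: 'c' vs 'd' => DIFFER
  Position 3: 'd' vs 'd' => same
  Position 4: 'd' vs 'a' => DIFFER
  Position 5: 'c' vs 'e' => DIFFER
  Position 6: 'a' vs 'a' => same
Positions that differ: 4

4


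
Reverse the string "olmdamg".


Input: olmdamg
Reading characters right to left:
  Position 6: 'g'
  Position 5: 'm'
  Position 4: 'a'
  Position 3: 'd'
  Position 2: 'm'
  Position 1: 'l'
  Position 0: 'o'
Reversed: gmadmlo

gmadmlo


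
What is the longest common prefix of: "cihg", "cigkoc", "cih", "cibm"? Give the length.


Words: cihg, cigkoc, cih, cibm
  Position 0: all 'c' => match
  Position 1: all 'i' => match
  Position 2: ('h', 'g', 'h', 'b') => mismatch, stop
LCP = "ci" (length 2)

2


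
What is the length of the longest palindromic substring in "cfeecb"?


Input: "cfeecb"
Checking substrings for palindromes:
  [2:4] "ee" (len 2) => palindrome
Longest palindromic substring: "ee" with length 2

2


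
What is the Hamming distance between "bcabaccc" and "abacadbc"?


Comparing "bcabaccc" and "abacadbc" position by position:
  Position 0: 'b' vs 'a' => differ
  Position 1: 'c' vs 'b' => differ
  Position 2: 'a' vs 'a' => same
  Position 3: 'b' vs 'c' => differ
  Position 4: 'a' vs 'a' => same
  Position 5: 'c' vs 'd' => differ
  Position 6: 'c' vs 'b' => differ
  Position 7: 'c' vs 'c' => same
Total differences (Hamming distance): 5

5


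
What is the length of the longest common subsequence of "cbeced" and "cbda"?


LCS of "cbeced" and "cbda"
DP table:
           c    b    d    a
      0    0    0    0    0
  c   0    1    1    1    1
  b   0    1    2    2    2
  e   0    1    2    2    2
  c   0    1    2    2    2
  e   0    1    2    2    2
  d   0    1    2    3    3
LCS length = dp[6][4] = 3

3


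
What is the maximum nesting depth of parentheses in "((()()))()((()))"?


Input: "((()()))()((()))"
Tracking depth:
  Position 0 '(': depth becomes 1
  Position 1 '(': depth becomes 2
  Position 2 '(': depth becomes 3
  Position 3 ')': depth becomes 2
  Position 4 '(': depth becomes 3
  Position 5 ')': depth becomes 2
  Position 6 ')': depth becomes 1
  Position 7 ')': depth becomes 0
  Position 8 '(': depth becomes 1
  Position 9 ')': depth becomes 0
  Position 10 '(': depth becomes 1
  Position 11 '(': depth becomes 2
  Position 12 '(': depth becomes 3
  Position 13 ')': depth becomes 2
  Position 14 ')': depth becomes 1
  Position 15 ')': depth becomes 0
Maximum depth reached: 3

3


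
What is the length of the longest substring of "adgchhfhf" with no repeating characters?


Input: "adgchhfhf"
Sliding window (track last position of each char):
  Position 0 ('a'): window [0,0] length 1 -- new best
  Position 1 ('d'): window [0,1] length 2 -- new best
  Position 2 ('g'): window [0,2] length 3 -- new best
  Position 3 ('c'): window [0,3] length 4 -- new best
  Position 4 ('h'): window [0,4] length 5 -- new best
  Position 5 ('h'): repeat (last at 4), move window start to 5
  Position 5 ('h'): window [5,5] length 1
  Position 6 ('f'): window [5,6] length 2
  Position 7 ('h'): repeat (last at 5), move window start to 6
  Position 7 ('h'): window [6,7] length 2
  Position 8 ('f'): repeat (last at 6), move window start to 7
  Position 8 ('f'): window [7,8] length 2
Longest substring with no repeats: "adgch" with length 5

5


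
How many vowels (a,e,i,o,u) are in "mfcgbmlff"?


Input: mfcgbmlff
Checking each character:
  'm' at position 0: consonant
  'f' at position 1: consonant
  'c' at position 2: consonant
  'g' at position 3: consonant
  'b' at position 4: consonant
  'm' at position 5: consonant
  'l' at position 6: consonant
  'f' at position 7: consonant
  'f' at position 8: consonant
Total vowels: 0

0


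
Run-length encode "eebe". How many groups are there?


Input: eebe
Scanning for consecutive runs:
  Group 1: 'e' x 2 (positions 0-1)
  Group 2: 'b' x 1 (positions 2-2)
  Group 3: 'e' x 1 (positions 3-3)
Total groups: 3

3


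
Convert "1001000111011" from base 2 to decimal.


Input: "1001000111011" in base 2
Positional expansion:
  Digit '1' (value 1) x 2^12 = 4096
  Digit '0' (value 0) x 2^11 = 0
  Digit '0' (value 0) x 2^10 = 0
  Digit '1' (value 1) x 2^9 = 512
  Digit '0' (value 0) x 2^8 = 0
  Digit '0' (value 0) x 2^7 = 0
  Digit '0' (value 0) x 2^6 = 0
  Digit '1' (value 1) x 2^5 = 32
  Digit '1' (value 1) x 2^4 = 16
  Digit '1' (value 1) x 2^3 = 8
  Digit '0' (value 0) x 2^2 = 0
  Digit '1' (value 1) x 2^1 = 2
  Digit '1' (value 1) x 2^0 = 1
Sum = 4667

4667


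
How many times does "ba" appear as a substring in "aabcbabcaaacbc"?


Searching for "ba" in "aabcbabcaaacbc"
Scanning each position:
  Position 0: "aa" => no
  Position 1: "ab" => no
  Position 2: "bc" => no
  Position 3: "cb" => no
  Position 4: "ba" => MATCH
  Position 5: "ab" => no
  Position 6: "bc" => no
  Position 7: "ca" => no
  Position 8: "aa" => no
  Position 9: "aa" => no
  Position 10: "ac" => no
  Position 11: "cb" => no
  Position 12: "bc" => no
Total occurrences: 1

1


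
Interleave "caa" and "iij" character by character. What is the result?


Interleaving "caa" and "iij":
  Position 0: 'c' from first, 'i' from second => "ci"
  Position 1: 'a' from first, 'i' from second => "ai"
  Position 2: 'a' from first, 'j' from second => "aj"
Result: ciaiaj

ciaiaj


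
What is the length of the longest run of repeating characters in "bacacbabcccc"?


Input: "bacacbabcccc"
Scanning for longest run:
  Position 1 ('a'): new char, reset run to 1
  Position 2 ('c'): new char, reset run to 1
  Position 3 ('a'): new char, reset run to 1
  Position 4 ('c'): new char, reset run to 1
  Position 5 ('b'): new char, reset run to 1
  Position 6 ('a'): new char, reset run to 1
  Position 7 ('b'): new char, reset run to 1
  Position 8 ('c'): new char, reset run to 1
  Position 9 ('c'): continues run of 'c', length=2
  Position 10 ('c'): continues run of 'c', length=3
  Position 11 ('c'): continues run of 'c', length=4
Longest run: 'c' with length 4

4


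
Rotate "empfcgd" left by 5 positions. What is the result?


Input: "empfcgd", rotate left by 5
First 5 characters: "empfc"
Remaining characters: "gd"
Concatenate remaining + first: "gd" + "empfc" = "gdempfc"

gdempfc


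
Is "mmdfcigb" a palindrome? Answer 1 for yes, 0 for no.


Input: mmdfcigb
Reversed: bgicfdmm
  Compare pos 0 ('m') with pos 7 ('b'): MISMATCH
  Compare pos 1 ('m') with pos 6 ('g'): MISMATCH
  Compare pos 2 ('d') with pos 5 ('i'): MISMATCH
  Compare pos 3 ('f') with pos 4 ('c'): MISMATCH
Result: not a palindrome

0


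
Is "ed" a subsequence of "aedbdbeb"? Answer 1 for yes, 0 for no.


Check if "ed" is a subsequence of "aedbdbeb"
Greedy scan:
  Position 0 ('a'): no match needed
  Position 1 ('e'): matches sub[0] = 'e'
  Position 2 ('d'): matches sub[1] = 'd'
  Position 3 ('b'): no match needed
  Position 4 ('d'): no match needed
  Position 5 ('b'): no match needed
  Position 6 ('e'): no match needed
  Position 7 ('b'): no match needed
All 2 characters matched => is a subsequence

1


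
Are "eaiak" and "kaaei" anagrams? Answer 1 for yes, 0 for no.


Strings: "eaiak", "kaaei"
Sorted first:  aaeik
Sorted second: aaeik
Sorted forms match => anagrams

1


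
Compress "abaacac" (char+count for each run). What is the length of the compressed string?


Input: abaacac
Runs:
  'a' x 1 => "a1"
  'b' x 1 => "b1"
  'a' x 2 => "a2"
  'c' x 1 => "c1"
  'a' x 1 => "a1"
  'c' x 1 => "c1"
Compressed: "a1b1a2c1a1c1"
Compressed length: 12

12


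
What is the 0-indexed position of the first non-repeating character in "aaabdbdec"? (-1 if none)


Input: aaabdbdec
Character frequencies:
  'a': 3
  'b': 2
  'c': 1
  'd': 2
  'e': 1
Scanning left to right for freq == 1:
  Position 0 ('a'): freq=3, skip
  Position 1 ('a'): freq=3, skip
  Position 2 ('a'): freq=3, skip
  Position 3 ('b'): freq=2, skip
  Position 4 ('d'): freq=2, skip
  Position 5 ('b'): freq=2, skip
  Position 6 ('d'): freq=2, skip
  Position 7 ('e'): unique! => answer = 7

7


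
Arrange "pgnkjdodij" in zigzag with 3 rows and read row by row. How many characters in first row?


Zigzag "pgnkjdodij" into 3 rows:
Placing characters:
  'p' => row 0
  'g' => row 1
  'n' => row 2
  'k' => row 1
  'j' => row 0
  'd' => row 1
  'o' => row 2
  'd' => row 1
  'i' => row 0
  'j' => row 1
Rows:
  Row 0: "pji"
  Row 1: "gkddj"
  Row 2: "no"
First row length: 3

3


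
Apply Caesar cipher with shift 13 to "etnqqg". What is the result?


Caesar cipher: shift "etnqqg" by 13
  'e' (pos 4) + 13 = pos 17 = 'r'
  't' (pos 19) + 13 = pos 6 = 'g'
  'n' (pos 13) + 13 = pos 0 = 'a'
  'q' (pos 16) + 13 = pos 3 = 'd'
  'q' (pos 16) + 13 = pos 3 = 'd'
  'g' (pos 6) + 13 = pos 19 = 't'
Result: rgaddt

rgaddt


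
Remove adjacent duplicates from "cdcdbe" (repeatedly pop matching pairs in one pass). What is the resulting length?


Input: cdcdbe
Stack-based adjacent duplicate removal:
  Read 'c': push. Stack: c
  Read 'd': push. Stack: cd
  Read 'c': push. Stack: cdc
  Read 'd': push. Stack: cdcd
  Read 'b': push. Stack: cdcdb
  Read 'e': push. Stack: cdcdbe
Final stack: "cdcdbe" (length 6)

6


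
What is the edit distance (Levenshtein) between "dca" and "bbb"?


Computing edit distance: "dca" -> "bbb"
DP table:
           b    b    b
      0    1    2    3
  d   1    1    2    3
  c   2    2    2    3
  a   3    3    3    3
Edit distance = dp[3][3] = 3

3


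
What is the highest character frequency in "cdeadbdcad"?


Input: cdeadbdcad
Character counts:
  'a': 2
  'b': 1
  'c': 2
  'd': 4
  'e': 1
Maximum frequency: 4

4


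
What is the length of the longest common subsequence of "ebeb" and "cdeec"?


LCS of "ebeb" and "cdeec"
DP table:
           c    d    e    e    c
      0    0    0    0    0    0
  e   0    0    0    1    1    1
  b   0    0    0    1    1    1
  e   0    0    0    1    2    2
  b   0    0    0    1    2    2
LCS length = dp[4][5] = 2

2


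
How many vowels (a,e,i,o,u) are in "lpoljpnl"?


Input: lpoljpnl
Checking each character:
  'l' at position 0: consonant
  'p' at position 1: consonant
  'o' at position 2: vowel (running total: 1)
  'l' at position 3: consonant
  'j' at position 4: consonant
  'p' at position 5: consonant
  'n' at position 6: consonant
  'l' at position 7: consonant
Total vowels: 1

1


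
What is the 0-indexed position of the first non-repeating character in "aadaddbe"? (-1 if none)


Input: aadaddbe
Character frequencies:
  'a': 3
  'b': 1
  'd': 3
  'e': 1
Scanning left to right for freq == 1:
  Position 0 ('a'): freq=3, skip
  Position 1 ('a'): freq=3, skip
  Position 2 ('d'): freq=3, skip
  Position 3 ('a'): freq=3, skip
  Position 4 ('d'): freq=3, skip
  Position 5 ('d'): freq=3, skip
  Position 6 ('b'): unique! => answer = 6

6


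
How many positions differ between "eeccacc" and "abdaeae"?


Comparing "eeccacc" and "abdaeae" position by position:
  Position 0: 'e' vs 'a' => DIFFER
  Position 1: 'e' vs 'b' => DIFFER
  Position 2: 'c' vs 'd' => DIFFER
  Position 3: 'c' vs 'a' => DIFFER
  Position 4: 'a' vs 'e' => DIFFER
  Position 5: 'c' vs 'a' => DIFFER
  Position 6: 'c' vs 'e' => DIFFER
Positions that differ: 7

7


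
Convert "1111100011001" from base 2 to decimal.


Input: "1111100011001" in base 2
Positional expansion:
  Digit '1' (value 1) x 2^12 = 4096
  Digit '1' (value 1) x 2^11 = 2048
  Digit '1' (value 1) x 2^10 = 1024
  Digit '1' (value 1) x 2^9 = 512
  Digit '1' (value 1) x 2^8 = 256
  Digit '0' (value 0) x 2^7 = 0
  Digit '0' (value 0) x 2^6 = 0
  Digit '0' (value 0) x 2^5 = 0
  Digit '1' (value 1) x 2^4 = 16
  Digit '1' (value 1) x 2^3 = 8
  Digit '0' (value 0) x 2^2 = 0
  Digit '0' (value 0) x 2^1 = 0
  Digit '1' (value 1) x 2^0 = 1
Sum = 7961

7961


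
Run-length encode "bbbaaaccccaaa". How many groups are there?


Input: bbbaaaccccaaa
Scanning for consecutive runs:
  Group 1: 'b' x 3 (positions 0-2)
  Group 2: 'a' x 3 (positions 3-5)
  Group 3: 'c' x 4 (positions 6-9)
  Group 4: 'a' x 3 (positions 10-12)
Total groups: 4

4


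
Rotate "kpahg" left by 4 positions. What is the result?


Input: "kpahg", rotate left by 4
First 4 characters: "kpah"
Remaining characters: "g"
Concatenate remaining + first: "g" + "kpah" = "gkpah"

gkpah


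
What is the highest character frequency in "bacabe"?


Input: bacabe
Character counts:
  'a': 2
  'b': 2
  'c': 1
  'e': 1
Maximum frequency: 2

2


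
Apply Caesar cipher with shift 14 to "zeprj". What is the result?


Caesar cipher: shift "zeprj" by 14
  'z' (pos 25) + 14 = pos 13 = 'n'
  'e' (pos 4) + 14 = pos 18 = 's'
  'p' (pos 15) + 14 = pos 3 = 'd'
  'r' (pos 17) + 14 = pos 5 = 'f'
  'j' (pos 9) + 14 = pos 23 = 'x'
Result: nsdfx

nsdfx


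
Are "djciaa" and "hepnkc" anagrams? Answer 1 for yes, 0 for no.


Strings: "djciaa", "hepnkc"
Sorted first:  aacdij
Sorted second: cehknp
Differ at position 0: 'a' vs 'c' => not anagrams

0


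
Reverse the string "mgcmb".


Input: mgcmb
Reading characters right to left:
  Position 4: 'b'
  Position 3: 'm'
  Position 2: 'c'
  Position 1: 'g'
  Position 0: 'm'
Reversed: bmcgm

bmcgm


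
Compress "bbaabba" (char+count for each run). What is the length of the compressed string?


Input: bbaabba
Runs:
  'b' x 2 => "b2"
  'a' x 2 => "a2"
  'b' x 2 => "b2"
  'a' x 1 => "a1"
Compressed: "b2a2b2a1"
Compressed length: 8

8


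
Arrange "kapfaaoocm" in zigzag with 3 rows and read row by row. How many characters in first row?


Zigzag "kapfaaoocm" into 3 rows:
Placing characters:
  'k' => row 0
  'a' => row 1
  'p' => row 2
  'f' => row 1
  'a' => row 0
  'a' => row 1
  'o' => row 2
  'o' => row 1
  'c' => row 0
  'm' => row 1
Rows:
  Row 0: "kac"
  Row 1: "afaom"
  Row 2: "po"
First row length: 3

3


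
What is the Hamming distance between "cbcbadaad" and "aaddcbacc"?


Comparing "cbcbadaad" and "aaddcbacc" position by position:
  Position 0: 'c' vs 'a' => differ
  Position 1: 'b' vs 'a' => differ
  Position 2: 'c' vs 'd' => differ
  Position 3: 'b' vs 'd' => differ
  Position 4: 'a' vs 'c' => differ
  Position 5: 'd' vs 'b' => differ
  Position 6: 'a' vs 'a' => same
  Position 7: 'a' vs 'c' => differ
  Position 8: 'd' vs 'c' => differ
Total differences (Hamming distance): 8

8


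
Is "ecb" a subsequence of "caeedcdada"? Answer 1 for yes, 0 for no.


Check if "ecb" is a subsequence of "caeedcdada"
Greedy scan:
  Position 0 ('c'): no match needed
  Position 1 ('a'): no match needed
  Position 2 ('e'): matches sub[0] = 'e'
  Position 3 ('e'): no match needed
  Position 4 ('d'): no match needed
  Position 5 ('c'): matches sub[1] = 'c'
  Position 6 ('d'): no match needed
  Position 7 ('a'): no match needed
  Position 8 ('d'): no match needed
  Position 9 ('a'): no match needed
Only matched 2/3 characters => not a subsequence

0


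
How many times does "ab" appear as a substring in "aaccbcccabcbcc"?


Searching for "ab" in "aaccbcccabcbcc"
Scanning each position:
  Position 0: "aa" => no
  Position 1: "ac" => no
  Position 2: "cc" => no
  Position 3: "cb" => no
  Position 4: "bc" => no
  Position 5: "cc" => no
  Position 6: "cc" => no
  Position 7: "ca" => no
  Position 8: "ab" => MATCH
  Position 9: "bc" => no
  Position 10: "cb" => no
  Position 11: "bc" => no
  Position 12: "cc" => no
Total occurrences: 1

1


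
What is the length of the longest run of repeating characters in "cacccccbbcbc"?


Input: "cacccccbbcbc"
Scanning for longest run:
  Position 1 ('a'): new char, reset run to 1
  Position 2 ('c'): new char, reset run to 1
  Position 3 ('c'): continues run of 'c', length=2
  Position 4 ('c'): continues run of 'c', length=3
  Position 5 ('c'): continues run of 'c', length=4
  Position 6 ('c'): continues run of 'c', length=5
  Position 7 ('b'): new char, reset run to 1
  Position 8 ('b'): continues run of 'b', length=2
  Position 9 ('c'): new char, reset run to 1
  Position 10 ('b'): new char, reset run to 1
  Position 11 ('c'): new char, reset run to 1
Longest run: 'c' with length 5

5


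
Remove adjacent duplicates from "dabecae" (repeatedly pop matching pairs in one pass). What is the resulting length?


Input: dabecae
Stack-based adjacent duplicate removal:
  Read 'd': push. Stack: d
  Read 'a': push. Stack: da
  Read 'b': push. Stack: dab
  Read 'e': push. Stack: dabe
  Read 'c': push. Stack: dabec
  Read 'a': push. Stack: dabeca
  Read 'e': push. Stack: dabecae
Final stack: "dabecae" (length 7)

7


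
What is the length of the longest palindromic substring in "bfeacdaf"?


Input: "bfeacdaf"
Checking substrings for palindromes:
  No multi-char palindromic substrings found
Longest palindromic substring: "b" with length 1

1


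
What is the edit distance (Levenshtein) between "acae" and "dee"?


Computing edit distance: "acae" -> "dee"
DP table:
           d    e    e
      0    1    2    3
  a   1    1    2    3
  c   2    2    2    3
  a   3    3    3    3
  e   4    4    3    3
Edit distance = dp[4][3] = 3

3


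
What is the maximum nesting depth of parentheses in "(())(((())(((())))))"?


Input: "(())(((())(((())))))"
Tracking depth:
  Position 0 '(': depth becomes 1
  Position 1 '(': depth becomes 2
  Position 2 ')': depth becomes 1
  Position 3 ')': depth becomes 0
  Position 4 '(': depth becomes 1
  Position 5 '(': depth becomes 2
  Position 6 '(': depth becomes 3
  Position 7 '(': depth becomes 4
  Position 8 ')': depth becomes 3
  Position 9 ')': depth becomes 2
  Position 10 '(': depth becomes 3
  Position 11 '(': depth becomes 4
  Position 12 '(': depth becomes 5
  Position 13 '(': depth becomes 6
  Position 14 ')': depth becomes 5
  Position 15 ')': depth becomes 4
  Position 16 ')': depth becomes 3
  Position 17 ')': depth becomes 2
  Position 18 ')': depth becomes 1
  Position 19 ')': depth becomes 0
Maximum depth reached: 6

6


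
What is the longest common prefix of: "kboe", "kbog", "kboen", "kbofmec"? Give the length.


Words: kboe, kbog, kboen, kbofmec
  Position 0: all 'k' => match
  Position 1: all 'b' => match
  Position 2: all 'o' => match
  Position 3: ('e', 'g', 'e', 'f') => mismatch, stop
LCP = "kbo" (length 3)

3


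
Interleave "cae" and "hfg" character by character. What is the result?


Interleaving "cae" and "hfg":
  Position 0: 'c' from first, 'h' from second => "ch"
  Position 1: 'a' from first, 'f' from second => "af"
  Position 2: 'e' from first, 'g' from second => "eg"
Result: chafeg

chafeg


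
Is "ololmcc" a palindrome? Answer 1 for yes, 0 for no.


Input: ololmcc
Reversed: ccmlolo
  Compare pos 0 ('o') with pos 6 ('c'): MISMATCH
  Compare pos 1 ('l') with pos 5 ('c'): MISMATCH
  Compare pos 2 ('o') with pos 4 ('m'): MISMATCH
Result: not a palindrome

0


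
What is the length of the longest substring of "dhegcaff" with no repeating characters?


Input: "dhegcaff"
Sliding window (track last position of each char):
  Position 0 ('d'): window [0,0] length 1 -- new best
  Position 1 ('h'): window [0,1] length 2 -- new best
  Position 2 ('e'): window [0,2] length 3 -- new best
  Position 3 ('g'): window [0,3] length 4 -- new best
  Position 4 ('c'): window [0,4] length 5 -- new best
  Position 5 ('a'): window [0,5] length 6 -- new best
  Position 6 ('f'): window [0,6] length 7 -- new best
  Position 7 ('f'): repeat (last at 6), move window start to 7
  Position 7 ('f'): window [7,7] length 1
Longest substring with no repeats: "dhegcaf" with length 7

7


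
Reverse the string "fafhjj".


Input: fafhjj
Reading characters right to left:
  Position 5: 'j'
  Position 4: 'j'
  Position 3: 'h'
  Position 2: 'f'
  Position 1: 'a'
  Position 0: 'f'
Reversed: jjhfaf

jjhfaf


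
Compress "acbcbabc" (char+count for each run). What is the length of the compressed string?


Input: acbcbabc
Runs:
  'a' x 1 => "a1"
  'c' x 1 => "c1"
  'b' x 1 => "b1"
  'c' x 1 => "c1"
  'b' x 1 => "b1"
  'a' x 1 => "a1"
  'b' x 1 => "b1"
  'c' x 1 => "c1"
Compressed: "a1c1b1c1b1a1b1c1"
Compressed length: 16

16


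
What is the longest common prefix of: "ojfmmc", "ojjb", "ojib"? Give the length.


Words: ojfmmc, ojjb, ojib
  Position 0: all 'o' => match
  Position 1: all 'j' => match
  Position 2: ('f', 'j', 'i') => mismatch, stop
LCP = "oj" (length 2)

2


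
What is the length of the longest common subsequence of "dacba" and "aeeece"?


LCS of "dacba" and "aeeece"
DP table:
           a    e    e    e    c    e
      0    0    0    0    0    0    0
  d   0    0    0    0    0    0    0
  a   0    1    1    1    1    1    1
  c   0    1    1    1    1    2    2
  b   0    1    1    1    1    2    2
  a   0    1    1    1    1    2    2
LCS length = dp[5][6] = 2

2


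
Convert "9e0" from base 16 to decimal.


Input: "9e0" in base 16
Positional expansion:
  Digit '9' (value 9) x 16^2 = 2304
  Digit 'e' (value 14) x 16^1 = 224
  Digit '0' (value 0) x 16^0 = 0
Sum = 2528

2528


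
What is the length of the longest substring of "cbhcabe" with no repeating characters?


Input: "cbhcabe"
Sliding window (track last position of each char):
  Position 0 ('c'): window [0,0] length 1 -- new best
  Position 1 ('b'): window [0,1] length 2 -- new best
  Position 2 ('h'): window [0,2] length 3 -- new best
  Position 3 ('c'): repeat (last at 0), move window start to 1
  Position 3 ('c'): window [1,3] length 3
  Position 4 ('a'): window [1,4] length 4 -- new best
  Position 5 ('b'): repeat (last at 1), move window start to 2
  Position 5 ('b'): window [2,5] length 4
  Position 6 ('e'): window [2,6] length 5 -- new best
Longest substring with no repeats: "hcabe" with length 5

5


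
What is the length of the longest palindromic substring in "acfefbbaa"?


Input: "acfefbbaa"
Checking substrings for palindromes:
  [2:5] "fef" (len 3) => palindrome
  [5:7] "bb" (len 2) => palindrome
  [7:9] "aa" (len 2) => palindrome
Longest palindromic substring: "fef" with length 3

3


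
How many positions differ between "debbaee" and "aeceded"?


Comparing "debbaee" and "aeceded" position by position:
  Position 0: 'd' vs 'a' => DIFFER
  Position 1: 'e' vs 'e' => same
  Position 2: 'b' vs 'c' => DIFFER
  Position 3: 'b' vs 'e' => DIFFER
  Position 4: 'a' vs 'd' => DIFFER
  Position 5: 'e' vs 'e' => same
  Position 6: 'e' vs 'd' => DIFFER
Positions that differ: 5

5


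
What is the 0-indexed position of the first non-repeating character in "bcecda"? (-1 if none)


Input: bcecda
Character frequencies:
  'a': 1
  'b': 1
  'c': 2
  'd': 1
  'e': 1
Scanning left to right for freq == 1:
  Position 0 ('b'): unique! => answer = 0

0


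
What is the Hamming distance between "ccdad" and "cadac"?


Comparing "ccdad" and "cadac" position by position:
  Position 0: 'c' vs 'c' => same
  Position 1: 'c' vs 'a' => differ
  Position 2: 'd' vs 'd' => same
  Position 3: 'a' vs 'a' => same
  Position 4: 'd' vs 'c' => differ
Total differences (Hamming distance): 2

2


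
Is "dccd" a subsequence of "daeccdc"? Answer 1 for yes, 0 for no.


Check if "dccd" is a subsequence of "daeccdc"
Greedy scan:
  Position 0 ('d'): matches sub[0] = 'd'
  Position 1 ('a'): no match needed
  Position 2 ('e'): no match needed
  Position 3 ('c'): matches sub[1] = 'c'
  Position 4 ('c'): matches sub[2] = 'c'
  Position 5 ('d'): matches sub[3] = 'd'
  Position 6 ('c'): no match needed
All 4 characters matched => is a subsequence

1


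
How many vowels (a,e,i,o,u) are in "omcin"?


Input: omcin
Checking each character:
  'o' at position 0: vowel (running total: 1)
  'm' at position 1: consonant
  'c' at position 2: consonant
  'i' at position 3: vowel (running total: 2)
  'n' at position 4: consonant
Total vowels: 2

2


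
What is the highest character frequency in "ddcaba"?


Input: ddcaba
Character counts:
  'a': 2
  'b': 1
  'c': 1
  'd': 2
Maximum frequency: 2

2


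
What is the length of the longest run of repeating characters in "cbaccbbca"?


Input: "cbaccbbca"
Scanning for longest run:
  Position 1 ('b'): new char, reset run to 1
  Position 2 ('a'): new char, reset run to 1
  Position 3 ('c'): new char, reset run to 1
  Position 4 ('c'): continues run of 'c', length=2
  Position 5 ('b'): new char, reset run to 1
  Position 6 ('b'): continues run of 'b', length=2
  Position 7 ('c'): new char, reset run to 1
  Position 8 ('a'): new char, reset run to 1
Longest run: 'c' with length 2

2


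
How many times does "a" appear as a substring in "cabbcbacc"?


Searching for "a" in "cabbcbacc"
Scanning each position:
  Position 0: "c" => no
  Position 1: "a" => MATCH
  Position 2: "b" => no
  Position 3: "b" => no
  Position 4: "c" => no
  Position 5: "b" => no
  Position 6: "a" => MATCH
  Position 7: "c" => no
  Position 8: "c" => no
Total occurrences: 2

2


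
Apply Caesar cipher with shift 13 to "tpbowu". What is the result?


Caesar cipher: shift "tpbowu" by 13
  't' (pos 19) + 13 = pos 6 = 'g'
  'p' (pos 15) + 13 = pos 2 = 'c'
  'b' (pos 1) + 13 = pos 14 = 'o'
  'o' (pos 14) + 13 = pos 1 = 'b'
  'w' (pos 22) + 13 = pos 9 = 'j'
  'u' (pos 20) + 13 = pos 7 = 'h'
Result: gcobjh

gcobjh


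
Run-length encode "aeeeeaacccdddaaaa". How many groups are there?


Input: aeeeeaacccdddaaaa
Scanning for consecutive runs:
  Group 1: 'a' x 1 (positions 0-0)
  Group 2: 'e' x 4 (positions 1-4)
  Group 3: 'a' x 2 (positions 5-6)
  Group 4: 'c' x 3 (positions 7-9)
  Group 5: 'd' x 3 (positions 10-12)
  Group 6: 'a' x 4 (positions 13-16)
Total groups: 6

6


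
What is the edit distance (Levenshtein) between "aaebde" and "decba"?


Computing edit distance: "aaebde" -> "decba"
DP table:
           d    e    c    b    a
      0    1    2    3    4    5
  a   1    1    2    3    4    4
  a   2    2    2    3    4    4
  e   3    3    2    3    4    5
  b   4    4    3    3    3    4
  d   5    4    4    4    4    4
  e   6    5    4    5    5    5
Edit distance = dp[6][5] = 5

5


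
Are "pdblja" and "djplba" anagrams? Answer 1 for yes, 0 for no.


Strings: "pdblja", "djplba"
Sorted first:  abdjlp
Sorted second: abdjlp
Sorted forms match => anagrams

1


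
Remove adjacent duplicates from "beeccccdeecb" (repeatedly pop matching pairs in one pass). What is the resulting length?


Input: beeccccdeecb
Stack-based adjacent duplicate removal:
  Read 'b': push. Stack: b
  Read 'e': push. Stack: be
  Read 'e': matches stack top 'e' => pop. Stack: b
  Read 'c': push. Stack: bc
  Read 'c': matches stack top 'c' => pop. Stack: b
  Read 'c': push. Stack: bc
  Read 'c': matches stack top 'c' => pop. Stack: b
  Read 'd': push. Stack: bd
  Read 'e': push. Stack: bde
  Read 'e': matches stack top 'e' => pop. Stack: bd
  Read 'c': push. Stack: bdc
  Read 'b': push. Stack: bdcb
Final stack: "bdcb" (length 4)

4


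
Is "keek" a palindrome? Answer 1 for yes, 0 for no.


Input: keek
Reversed: keek
  Compare pos 0 ('k') with pos 3 ('k'): match
  Compare pos 1 ('e') with pos 2 ('e'): match
Result: palindrome

1


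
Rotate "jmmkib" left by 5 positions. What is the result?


Input: "jmmkib", rotate left by 5
First 5 characters: "jmmki"
Remaining characters: "b"
Concatenate remaining + first: "b" + "jmmki" = "bjmmki"

bjmmki


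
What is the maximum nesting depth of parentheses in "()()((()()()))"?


Input: "()()((()()()))"
Tracking depth:
  Position 0 '(': depth becomes 1
  Position 1 ')': depth becomes 0
  Position 2 '(': depth becomes 1
  Position 3 ')': depth becomes 0
  Position 4 '(': depth becomes 1
  Position 5 '(': depth becomes 2
  Position 6 '(': depth becomes 3
  Position 7 ')': depth becomes 2
  Position 8 '(': depth becomes 3
  Position 9 ')': depth becomes 2
  Position 10 '(': depth becomes 3
  Position 11 ')': depth becomes 2
  Position 12 ')': depth becomes 1
  Position 13 ')': depth becomes 0
Maximum depth reached: 3

3


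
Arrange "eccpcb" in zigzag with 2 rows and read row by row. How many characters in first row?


Zigzag "eccpcb" into 2 rows:
Placing characters:
  'e' => row 0
  'c' => row 1
  'c' => row 0
  'p' => row 1
  'c' => row 0
  'b' => row 1
Rows:
  Row 0: "ecc"
  Row 1: "cpb"
First row length: 3

3


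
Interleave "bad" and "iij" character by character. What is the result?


Interleaving "bad" and "iij":
  Position 0: 'b' from first, 'i' from second => "bi"
  Position 1: 'a' from first, 'i' from second => "ai"
  Position 2: 'd' from first, 'j' from second => "dj"
Result: biaidj

biaidj


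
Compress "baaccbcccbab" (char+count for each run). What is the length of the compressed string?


Input: baaccbcccbab
Runs:
  'b' x 1 => "b1"
  'a' x 2 => "a2"
  'c' x 2 => "c2"
  'b' x 1 => "b1"
  'c' x 3 => "c3"
  'b' x 1 => "b1"
  'a' x 1 => "a1"
  'b' x 1 => "b1"
Compressed: "b1a2c2b1c3b1a1b1"
Compressed length: 16

16


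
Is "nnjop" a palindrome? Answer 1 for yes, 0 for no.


Input: nnjop
Reversed: pojnn
  Compare pos 0 ('n') with pos 4 ('p'): MISMATCH
  Compare pos 1 ('n') with pos 3 ('o'): MISMATCH
Result: not a palindrome

0


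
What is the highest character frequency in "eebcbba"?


Input: eebcbba
Character counts:
  'a': 1
  'b': 3
  'c': 1
  'e': 2
Maximum frequency: 3

3


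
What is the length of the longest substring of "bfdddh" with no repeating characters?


Input: "bfdddh"
Sliding window (track last position of each char):
  Position 0 ('b'): window [0,0] length 1 -- new best
  Position 1 ('f'): window [0,1] length 2 -- new best
  Position 2 ('d'): window [0,2] length 3 -- new best
  Position 3 ('d'): repeat (last at 2), move window start to 3
  Position 3 ('d'): window [3,3] length 1
  Position 4 ('d'): repeat (last at 3), move window start to 4
  Position 4 ('d'): window [4,4] length 1
  Position 5 ('h'): window [4,5] length 2
Longest substring with no repeats: "bfd" with length 3

3


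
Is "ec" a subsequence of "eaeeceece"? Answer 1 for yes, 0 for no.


Check if "ec" is a subsequence of "eaeeceece"
Greedy scan:
  Position 0 ('e'): matches sub[0] = 'e'
  Position 1 ('a'): no match needed
  Position 2 ('e'): no match needed
  Position 3 ('e'): no match needed
  Position 4 ('c'): matches sub[1] = 'c'
  Position 5 ('e'): no match needed
  Position 6 ('e'): no match needed
  Position 7 ('c'): no match needed
  Position 8 ('e'): no match needed
All 2 characters matched => is a subsequence

1


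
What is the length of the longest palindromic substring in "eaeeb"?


Input: "eaeeb"
Checking substrings for palindromes:
  [0:3] "eae" (len 3) => palindrome
  [2:4] "ee" (len 2) => palindrome
Longest palindromic substring: "eae" with length 3

3


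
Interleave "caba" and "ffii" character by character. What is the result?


Interleaving "caba" and "ffii":
  Position 0: 'c' from first, 'f' from second => "cf"
  Position 1: 'a' from first, 'f' from second => "af"
  Position 2: 'b' from first, 'i' from second => "bi"
  Position 3: 'a' from first, 'i' from second => "ai"
Result: cfafbiai

cfafbiai


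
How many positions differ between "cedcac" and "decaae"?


Comparing "cedcac" and "decaae" position by position:
  Position 0: 'c' vs 'd' => DIFFER
  Position 1: 'e' vs 'e' => same
  Position 2: 'd' vs 'c' => DIFFER
  Position 3: 'c' vs 'a' => DIFFER
  Position 4: 'a' vs 'a' => same
  Position 5: 'c' vs 'e' => DIFFER
Positions that differ: 4

4


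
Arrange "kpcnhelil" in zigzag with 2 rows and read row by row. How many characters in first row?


Zigzag "kpcnhelil" into 2 rows:
Placing characters:
  'k' => row 0
  'p' => row 1
  'c' => row 0
  'n' => row 1
  'h' => row 0
  'e' => row 1
  'l' => row 0
  'i' => row 1
  'l' => row 0
Rows:
  Row 0: "kchll"
  Row 1: "pnei"
First row length: 5

5


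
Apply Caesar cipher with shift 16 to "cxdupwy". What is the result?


Caesar cipher: shift "cxdupwy" by 16
  'c' (pos 2) + 16 = pos 18 = 's'
  'x' (pos 23) + 16 = pos 13 = 'n'
  'd' (pos 3) + 16 = pos 19 = 't'
  'u' (pos 20) + 16 = pos 10 = 'k'
  'p' (pos 15) + 16 = pos 5 = 'f'
  'w' (pos 22) + 16 = pos 12 = 'm'
  'y' (pos 24) + 16 = pos 14 = 'o'
Result: sntkfmo

sntkfmo


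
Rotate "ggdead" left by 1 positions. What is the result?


Input: "ggdead", rotate left by 1
First 1 characters: "g"
Remaining characters: "gdead"
Concatenate remaining + first: "gdead" + "g" = "gdeadg"

gdeadg


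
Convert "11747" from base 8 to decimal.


Input: "11747" in base 8
Positional expansion:
  Digit '1' (value 1) x 8^4 = 4096
  Digit '1' (value 1) x 8^3 = 512
  Digit '7' (value 7) x 8^2 = 448
  Digit '4' (value 4) x 8^1 = 32
  Digit '7' (value 7) x 8^0 = 7
Sum = 5095

5095


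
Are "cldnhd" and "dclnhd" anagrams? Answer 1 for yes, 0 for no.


Strings: "cldnhd", "dclnhd"
Sorted first:  cddhln
Sorted second: cddhln
Sorted forms match => anagrams

1


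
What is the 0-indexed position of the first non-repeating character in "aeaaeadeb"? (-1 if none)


Input: aeaaeadeb
Character frequencies:
  'a': 4
  'b': 1
  'd': 1
  'e': 3
Scanning left to right for freq == 1:
  Position 0 ('a'): freq=4, skip
  Position 1 ('e'): freq=3, skip
  Position 2 ('a'): freq=4, skip
  Position 3 ('a'): freq=4, skip
  Position 4 ('e'): freq=3, skip
  Position 5 ('a'): freq=4, skip
  Position 6 ('d'): unique! => answer = 6

6


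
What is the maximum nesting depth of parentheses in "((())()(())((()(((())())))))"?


Input: "((())()(())((()(((())())))))"
Tracking depth:
  Position 0 '(': depth becomes 1
  Position 1 '(': depth becomes 2
  Position 2 '(': depth becomes 3
  Position 3 ')': depth becomes 2
  Position 4 ')': depth becomes 1
  Position 5 '(': depth becomes 2
  Position 6 ')': depth becomes 1
  Position 7 '(': depth becomes 2
  Position 8 '(': depth becomes 3
  Position 9 ')': depth becomes 2
  Position 10 ')': depth becomes 1
  Position 11 '(': depth becomes 2
  Position 12 '(': depth becomes 3
  Position 13 '(': depth becomes 4
  Position 14 ')': depth becomes 3
  Position 15 '(': depth becomes 4
  Position 16 '(': depth becomes 5
  Position 17 '(': depth becomes 6
  Position 18 '(': depth becomes 7
  Position 19 ')': depth becomes 6
  Position 20 ')': depth becomes 5
  Position 21 '(': depth becomes 6
  Position 22 ')': depth becomes 5
  Position 23 ')': depth becomes 4
  Position 24 ')': depth becomes 3
  Position 25 ')': depth becomes 2
  Position 26 ')': depth becomes 1
  Position 27 ')': depth becomes 0
Maximum depth reached: 7

7


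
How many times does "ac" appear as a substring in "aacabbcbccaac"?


Searching for "ac" in "aacabbcbccaac"
Scanning each position:
  Position 0: "aa" => no
  Position 1: "ac" => MATCH
  Position 2: "ca" => no
  Position 3: "ab" => no
  Position 4: "bb" => no
  Position 5: "bc" => no
  Position 6: "cb" => no
  Position 7: "bc" => no
  Position 8: "cc" => no
  Position 9: "ca" => no
  Position 10: "aa" => no
  Position 11: "ac" => MATCH
Total occurrences: 2

2


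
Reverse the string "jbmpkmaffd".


Input: jbmpkmaffd
Reading characters right to left:
  Position 9: 'd'
  Position 8: 'f'
  Position 7: 'f'
  Position 6: 'a'
  Position 5: 'm'
  Position 4: 'k'
  Position 3: 'p'
  Position 2: 'm'
  Position 1: 'b'
  Position 0: 'j'
Reversed: dffamkpmbj

dffamkpmbj


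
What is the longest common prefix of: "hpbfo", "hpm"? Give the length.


Words: hpbfo, hpm
  Position 0: all 'h' => match
  Position 1: all 'p' => match
  Position 2: ('b', 'm') => mismatch, stop
LCP = "hp" (length 2)

2


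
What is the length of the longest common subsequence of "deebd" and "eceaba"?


LCS of "deebd" and "eceaba"
DP table:
           e    c    e    a    b    a
      0    0    0    0    0    0    0
  d   0    0    0    0    0    0    0
  e   0    1    1    1    1    1    1
  e   0    1    1    2    2    2    2
  b   0    1    1    2    2    3    3
  d   0    1    1    2    2    3    3
LCS length = dp[5][6] = 3

3


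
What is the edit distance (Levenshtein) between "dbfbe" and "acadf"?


Computing edit distance: "dbfbe" -> "acadf"
DP table:
           a    c    a    d    f
      0    1    2    3    4    5
  d   1    1    2    3    3    4
  b   2    2    2    3    4    4
  f   3    3    3    3    4    4
  b   4    4    4    4    4    5
  e   5    5    5    5    5    5
Edit distance = dp[5][5] = 5

5


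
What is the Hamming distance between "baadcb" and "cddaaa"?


Comparing "baadcb" and "cddaaa" position by position:
  Position 0: 'b' vs 'c' => differ
  Position 1: 'a' vs 'd' => differ
  Position 2: 'a' vs 'd' => differ
  Position 3: 'd' vs 'a' => differ
  Position 4: 'c' vs 'a' => differ
  Position 5: 'b' vs 'a' => differ
Total differences (Hamming distance): 6

6


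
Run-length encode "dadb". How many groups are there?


Input: dadb
Scanning for consecutive runs:
  Group 1: 'd' x 1 (positions 0-0)
  Group 2: 'a' x 1 (positions 1-1)
  Group 3: 'd' x 1 (positions 2-2)
  Group 4: 'b' x 1 (positions 3-3)
Total groups: 4

4


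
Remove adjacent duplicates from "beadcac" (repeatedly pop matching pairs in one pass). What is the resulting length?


Input: beadcac
Stack-based adjacent duplicate removal:
  Read 'b': push. Stack: b
  Read 'e': push. Stack: be
  Read 'a': push. Stack: bea
  Read 'd': push. Stack: bead
  Read 'c': push. Stack: beadc
  Read 'a': push. Stack: beadca
  Read 'c': push. Stack: beadcac
Final stack: "beadcac" (length 7)

7
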